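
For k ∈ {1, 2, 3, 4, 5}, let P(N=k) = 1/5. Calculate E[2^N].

E[2^N] = Σ 2^n·P(N=n)
 = 2·1/5 + 4·1/5 + 8·1/5 + 16·1/5 + 32·1/5
 = 2/5 + 4/5 + 8/5 + 16/5 + 32/5
 = 62/5

12.4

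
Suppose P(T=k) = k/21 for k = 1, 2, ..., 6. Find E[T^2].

E[T^2] = Σ t^2·P(T=t)
 = 1·1/21 + 4·2/21 + 9·1/7 + 16·4/21 + 25·5/21 + 36·2/7
 = 1/21 + 8/21 + 9/7 + 64/21 + 125/21 + 72/7
 = 21

21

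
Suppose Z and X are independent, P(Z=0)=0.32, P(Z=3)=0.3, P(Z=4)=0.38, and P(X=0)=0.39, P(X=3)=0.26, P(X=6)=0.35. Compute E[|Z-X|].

2.5452

E[|Z-X|] = Σ_z Σ_x |z-x| · P(Z=z)P(X=x)
 = 0·0.1248 + 3·0.0832 + 6·0.112 + 3·0.117 + 0·0.078 + 3·0.105 + 4·0.1482 + 1·0.0988 + 2·0.133
 = 0 + 0.2496 + 0.672 + 0.351 + 0 + 0.315 + 0.5928 + 0.0988 + 0.266
 = 2.5452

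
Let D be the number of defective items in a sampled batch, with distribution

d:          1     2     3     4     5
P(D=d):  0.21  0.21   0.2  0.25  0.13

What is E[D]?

2.88

E[D] = Σ d·P(D=d)
 = 1·0.21 + 2·0.21 + 3·0.2 + 4·0.25 + 5·0.13
 = 0.21 + 0.42 + 0.6 + 1 + 0.65
 = 2.88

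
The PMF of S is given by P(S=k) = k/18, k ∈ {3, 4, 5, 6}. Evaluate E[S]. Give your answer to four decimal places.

4.7778

E[S] = Σ s·P(S=s)
 = 3·1/6 + 4·2/9 + 5·5/18 + 6·1/3
 = 1/2 + 8/9 + 25/18 + 2
 = 43/9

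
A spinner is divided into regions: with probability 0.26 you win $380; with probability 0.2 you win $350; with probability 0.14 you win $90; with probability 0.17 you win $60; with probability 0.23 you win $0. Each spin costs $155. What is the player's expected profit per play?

36.6

E[payout] = 380·0.26 + 350·0.2 + 90·0.14 + 60·0.17 + 0·0.23
 = 98.8 + 70 + 12.6 + 10.2 + 0
 = 191.6
Net = 191.6 - 155 = 36.6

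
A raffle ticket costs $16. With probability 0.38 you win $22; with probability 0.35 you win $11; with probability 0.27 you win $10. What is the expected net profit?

E[payout] = 22·0.38 + 11·0.35 + 10·0.27
 = 8.36 + 3.85 + 2.7
 = 14.91
Net = 14.91 - 16 = -1.09

-1.09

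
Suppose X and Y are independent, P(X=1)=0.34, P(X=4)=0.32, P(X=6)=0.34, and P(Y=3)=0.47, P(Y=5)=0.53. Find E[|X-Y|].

2.02

E[|X-Y|] = Σ_x Σ_y |x-y| · P(X=x)P(Y=y)
 = 2·0.1598 + 4·0.1802 + 1·0.1504 + 1·0.1696 + 3·0.1598 + 1·0.1802
 = 0.3196 + 0.7208 + 0.1504 + 0.1696 + 0.4794 + 0.1802
 = 2.02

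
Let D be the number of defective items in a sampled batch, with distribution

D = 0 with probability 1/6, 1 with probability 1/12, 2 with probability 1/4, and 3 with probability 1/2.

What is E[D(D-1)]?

E[D(D-1)] = Σ d(d-1)·P(D=d)
 = 0·1/6 + 0·1/12 + 2·1/4 + 6·1/2
 = 0 + 0 + 1/2 + 3
 = 7/2

3.5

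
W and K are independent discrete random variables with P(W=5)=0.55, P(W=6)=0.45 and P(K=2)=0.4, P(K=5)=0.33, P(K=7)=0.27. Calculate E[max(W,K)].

E[max(W,K)] = Σ_w Σ_k max(w,k) · P(W=w)P(K=k)
 = 5·0.22 + 5·0.1815 + 7·0.1485 + 6·0.18 + 6·0.1485 + 7·0.1215
 = 1.1 + 0.9075 + 1.0395 + 1.08 + 0.891 + 0.8505
 = 5.8685

5.8685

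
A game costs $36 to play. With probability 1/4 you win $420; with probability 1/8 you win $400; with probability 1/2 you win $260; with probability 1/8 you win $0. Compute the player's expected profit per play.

E[payout] = 420·1/4 + 400·1/8 + 260·1/2 + 0·1/8
 = 105 + 50 + 130 + 0
 = 285
Net = 285 - 36 = 249

249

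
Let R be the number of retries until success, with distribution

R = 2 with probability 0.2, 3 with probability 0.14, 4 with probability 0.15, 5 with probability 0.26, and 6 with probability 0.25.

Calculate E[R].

E[R] = Σ r·P(R=r)
 = 2·0.2 + 3·0.14 + 4·0.15 + 5·0.26 + 6·0.25
 = 0.4 + 0.42 + 0.6 + 1.3 + 1.5
 = 4.22

4.22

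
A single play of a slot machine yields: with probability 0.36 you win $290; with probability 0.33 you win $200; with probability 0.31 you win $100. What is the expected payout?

E[payout] = 290·0.36 + 200·0.33 + 100·0.31
 = 104.4 + 66 + 31
 = 201.4

201.4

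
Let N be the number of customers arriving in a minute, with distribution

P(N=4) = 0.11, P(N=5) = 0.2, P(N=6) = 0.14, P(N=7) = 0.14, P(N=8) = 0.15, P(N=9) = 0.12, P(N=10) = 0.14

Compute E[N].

6.94

E[N] = Σ n·P(N=n)
 = 4·0.11 + 5·0.2 + 6·0.14 + 7·0.14 + 8·0.15 + 9·0.12 + 10·0.14
 = 0.44 + 1 + 0.84 + 0.98 + 1.2 + 1.08 + 1.4
 = 6.94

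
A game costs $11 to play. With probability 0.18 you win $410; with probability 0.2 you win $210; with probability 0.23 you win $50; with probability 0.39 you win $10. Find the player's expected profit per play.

E[payout] = 410·0.18 + 210·0.2 + 50·0.23 + 10·0.39
 = 73.8 + 42 + 11.5 + 3.9
 = 131.2
Net = 131.2 - 11 = 120.2

120.2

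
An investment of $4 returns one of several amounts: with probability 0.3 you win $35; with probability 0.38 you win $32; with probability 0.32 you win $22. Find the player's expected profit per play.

25.7

E[payout] = 35·0.3 + 32·0.38 + 22·0.32
 = 10.5 + 12.16 + 7.04
 = 29.7
Net = 29.7 - 4 = 25.7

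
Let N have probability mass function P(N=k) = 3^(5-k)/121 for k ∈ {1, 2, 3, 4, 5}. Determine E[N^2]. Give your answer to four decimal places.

E[N^2] = Σ n^2·P(N=n)
 = 1·81/121 + 4·27/121 + 9·9/121 + 16·3/121 + 25·1/121
 = 81/121 + 108/121 + 81/121 + 48/121 + 25/121
 = 343/121

2.8347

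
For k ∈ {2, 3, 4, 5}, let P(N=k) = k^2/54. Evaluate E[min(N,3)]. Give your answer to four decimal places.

E[min(N,3)] = Σ min(n,3)·P(N=n)
 = 2·2/27 + 3·1/6 + 3·8/27 + 3·25/54
 = 4/27 + 1/2 + 8/9 + 25/18
 = 79/27

2.9259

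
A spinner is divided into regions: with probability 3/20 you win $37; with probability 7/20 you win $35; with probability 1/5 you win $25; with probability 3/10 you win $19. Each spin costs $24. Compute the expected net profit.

4.5

E[payout] = 37·3/20 + 35·7/20 + 25·1/5 + 19·3/10
 = 111/20 + 49/4 + 5 + 57/10
 = 57/2
Net = 57/2 - 24 = 9/2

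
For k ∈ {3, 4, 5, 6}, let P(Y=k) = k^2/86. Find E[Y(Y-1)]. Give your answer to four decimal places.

E[Y(Y-1)] = Σ y(y-1)·P(Y=y)
 = 6·9/86 + 12·8/43 + 20·25/86 + 30·18/43
 = 27/43 + 96/43 + 250/43 + 540/43
 = 913/43

21.2326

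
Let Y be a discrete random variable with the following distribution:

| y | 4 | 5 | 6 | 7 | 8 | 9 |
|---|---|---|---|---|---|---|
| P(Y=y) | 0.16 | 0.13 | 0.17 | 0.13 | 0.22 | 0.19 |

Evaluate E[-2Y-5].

E[-2Y-5] = Σ (-2y-5)·P(Y=y)
 = (-13)·0.16 + (-15)·0.13 + (-17)·0.17 + (-19)·0.13 + (-21)·0.22 + (-23)·0.19
 = (-2.08) + (-1.95) + (-2.89) + (-2.47) + (-4.62) + (-4.37)
 = -18.38

-18.38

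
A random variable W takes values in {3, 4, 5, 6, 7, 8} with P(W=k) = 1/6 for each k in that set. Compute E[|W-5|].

1.5

E[|W-5|] = Σ |w-5|·P(W=w)
 = 2·1/6 + 1·1/6 + 0·1/6 + 1·1/6 + 2·1/6 + 3·1/6
 = 1/3 + 1/6 + 0 + 1/6 + 1/3 + 1/2
 = 3/2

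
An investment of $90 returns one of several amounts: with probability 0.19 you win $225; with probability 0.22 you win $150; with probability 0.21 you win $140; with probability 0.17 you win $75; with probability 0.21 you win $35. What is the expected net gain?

35.25

E[payout] = 225·0.19 + 150·0.22 + 140·0.21 + 75·0.17 + 35·0.21
 = 42.75 + 33 + 29.4 + 12.75 + 7.35
 = 125.25
Net = 125.25 - 90 = 35.25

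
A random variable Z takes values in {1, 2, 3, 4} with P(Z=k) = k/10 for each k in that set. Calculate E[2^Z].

E[2^Z] = Σ 2^z·P(Z=z)
 = 2·1/10 + 4·1/5 + 8·3/10 + 16·2/5
 = 1/5 + 4/5 + 12/5 + 32/5
 = 49/5

9.8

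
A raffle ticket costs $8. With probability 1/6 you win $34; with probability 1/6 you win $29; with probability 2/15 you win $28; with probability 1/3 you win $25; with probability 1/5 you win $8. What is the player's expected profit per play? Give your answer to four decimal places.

E[payout] = 34·1/6 + 29·1/6 + 28·2/15 + 25·1/3 + 8·1/5
 = 17/3 + 29/6 + 56/15 + 25/3 + 8/5
 = 145/6
Net = 145/6 - 8 = 97/6

16.1667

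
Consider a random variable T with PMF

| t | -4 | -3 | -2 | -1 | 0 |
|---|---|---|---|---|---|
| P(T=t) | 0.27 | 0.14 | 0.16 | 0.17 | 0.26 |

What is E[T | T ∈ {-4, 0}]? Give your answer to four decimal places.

-2.0377

P(T ∈ {-4, 0}) = 0.27 + 0.26 = 0.53.
E[T | T ∈ {-4, 0}] = [(-4)·0.27 + 0·0.26] / 0.53
 = -1.08 / 0.53
 = -108/53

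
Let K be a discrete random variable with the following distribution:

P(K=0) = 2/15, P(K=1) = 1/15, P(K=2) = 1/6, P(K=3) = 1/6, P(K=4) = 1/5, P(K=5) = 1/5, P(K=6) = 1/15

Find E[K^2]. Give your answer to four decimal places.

E[K^2] = Σ k^2·P(K=k)
 = 0·2/15 + 1·1/15 + 4·1/6 + 9·1/6 + 16·1/5 + 25·1/5 + 36·1/15
 = 0 + 1/15 + 2/3 + 3/2 + 16/5 + 5 + 12/5
 = 77/6

12.8333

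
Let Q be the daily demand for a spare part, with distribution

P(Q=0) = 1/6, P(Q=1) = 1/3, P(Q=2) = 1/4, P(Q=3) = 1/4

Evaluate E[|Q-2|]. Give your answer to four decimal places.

E[|Q-2|] = Σ |q-2|·P(Q=q)
 = 2·1/6 + 1·1/3 + 0·1/4 + 1·1/4
 = 1/3 + 1/3 + 0 + 1/4
 = 11/12

0.9167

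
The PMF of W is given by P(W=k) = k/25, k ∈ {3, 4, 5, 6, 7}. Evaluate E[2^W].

E[2^W] = Σ 2^w·P(W=w)
 = 8·3/25 + 16·4/25 + 32·1/5 + 64·6/25 + 128·7/25
 = 24/25 + 64/25 + 32/5 + 384/25 + 896/25
 = 1528/25

61.12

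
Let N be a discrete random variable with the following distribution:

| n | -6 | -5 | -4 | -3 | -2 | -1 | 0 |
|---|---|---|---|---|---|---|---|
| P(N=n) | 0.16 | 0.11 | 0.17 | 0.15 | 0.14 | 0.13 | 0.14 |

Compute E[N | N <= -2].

-4

P(N <= -2) = 0.16 + 0.11 + 0.17 + 0.15 + 0.14 = 0.73.
E[N | N <= -2] = [(-6)·0.16 + (-5)·0.11 + (-4)·0.17 + (-3)·0.15 + (-2)·0.14] / 0.73
 = -2.92 / 0.73
 = -4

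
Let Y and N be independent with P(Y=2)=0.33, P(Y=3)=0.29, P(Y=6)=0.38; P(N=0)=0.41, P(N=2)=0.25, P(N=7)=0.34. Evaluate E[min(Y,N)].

1.7954

E[min(Y,N)] = Σ_y Σ_n min(y,n) · P(Y=y)P(N=n)
 = 0·0.1353 + 2·0.0825 + 2·0.1122 + 0·0.1189 + 2·0.0725 + 3·0.0986 + 0·0.1558 + 2·0.095 + 6·0.1292
 = 0 + 0.165 + 0.2244 + 0 + 0.145 + 0.2958 + 0 + 0.19 + 0.7752
 = 1.7954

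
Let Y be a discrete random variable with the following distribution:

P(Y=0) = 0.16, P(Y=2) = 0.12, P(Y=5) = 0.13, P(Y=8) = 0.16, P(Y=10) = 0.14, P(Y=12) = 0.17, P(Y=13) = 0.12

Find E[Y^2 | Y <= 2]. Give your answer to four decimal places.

P(Y <= 2) = 0.16 + 0.12 = 0.28.
E[Y^2 | Y <= 2] = [0·0.16 + 4·0.12] / 0.28
 = 0.48 / 0.28
 = 12/7

1.7143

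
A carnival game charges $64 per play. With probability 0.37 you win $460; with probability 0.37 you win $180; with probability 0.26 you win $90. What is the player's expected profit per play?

E[payout] = 460·0.37 + 180·0.37 + 90·0.26
 = 170.2 + 66.6 + 23.4
 = 260.2
Net = 260.2 - 64 = 196.2

196.2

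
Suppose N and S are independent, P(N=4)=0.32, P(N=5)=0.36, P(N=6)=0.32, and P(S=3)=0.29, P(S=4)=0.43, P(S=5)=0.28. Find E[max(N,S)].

5.0896

E[max(N,S)] = Σ_n Σ_s max(n,s) · P(N=n)P(S=s)
 = 4·0.0928 + 4·0.1376 + 5·0.0896 + 5·0.1044 + 5·0.1548 + 5·0.1008 + 6·0.0928 + 6·0.1376 + 6·0.0896
 = 0.3712 + 0.5504 + 0.448 + 0.522 + 0.774 + 0.504 + 0.5568 + 0.8256 + 0.5376
 = 5.0896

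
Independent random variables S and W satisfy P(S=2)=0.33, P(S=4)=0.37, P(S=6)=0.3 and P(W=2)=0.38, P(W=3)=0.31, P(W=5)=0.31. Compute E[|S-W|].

E[|S-W|] = Σ_s Σ_w |s-w| · P(S=s)P(W=w)
 = 0·0.1254 + 1·0.1023 + 3·0.1023 + 2·0.1406 + 1·0.1147 + 1·0.1147 + 4·0.114 + 3·0.093 + 1·0.093
 = 0 + 0.1023 + 0.3069 + 0.2812 + 0.1147 + 0.1147 + 0.456 + 0.279 + 0.093
 = 1.7478

1.7478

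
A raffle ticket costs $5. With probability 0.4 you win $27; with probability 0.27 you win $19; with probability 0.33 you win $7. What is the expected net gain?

13.24

E[payout] = 27·0.4 + 19·0.27 + 7·0.33
 = 10.8 + 5.13 + 2.31
 = 18.24
Net = 18.24 - 5 = 13.24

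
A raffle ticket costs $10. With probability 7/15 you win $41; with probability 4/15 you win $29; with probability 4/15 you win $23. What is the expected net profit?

23

E[payout] = 41·7/15 + 29·4/15 + 23·4/15
 = 287/15 + 116/15 + 92/15
 = 33
Net = 33 - 10 = 23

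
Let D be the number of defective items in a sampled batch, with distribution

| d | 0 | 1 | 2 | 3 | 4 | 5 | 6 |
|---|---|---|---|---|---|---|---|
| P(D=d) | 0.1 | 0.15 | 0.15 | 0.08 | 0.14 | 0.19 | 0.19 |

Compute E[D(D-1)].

11.96

E[D(D-1)] = Σ d(d-1)·P(D=d)
 = 0·0.1 + 0·0.15 + 2·0.15 + 6·0.08 + 12·0.14 + 20·0.19 + 30·0.19
 = 0 + 0 + 0.3 + 0.48 + 1.68 + 3.8 + 5.7
 = 11.96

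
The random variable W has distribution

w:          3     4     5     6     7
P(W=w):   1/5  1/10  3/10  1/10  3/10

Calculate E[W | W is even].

5

P(W is even) = 1/10 + 1/10 = 1/5.
E[W | W is even] = [4·1/10 + 6·1/10] / (1/5)
 = 1 / (1/5)
 = 5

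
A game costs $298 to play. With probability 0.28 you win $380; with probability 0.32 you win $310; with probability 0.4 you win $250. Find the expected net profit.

E[payout] = 380·0.28 + 310·0.32 + 250·0.4
 = 106.4 + 99.2 + 100
 = 305.6
Net = 305.6 - 298 = 7.6

7.6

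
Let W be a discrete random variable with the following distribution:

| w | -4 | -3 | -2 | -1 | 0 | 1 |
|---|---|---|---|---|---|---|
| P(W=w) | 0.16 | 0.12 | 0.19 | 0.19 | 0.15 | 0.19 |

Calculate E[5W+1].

E[5W+1] = Σ (5w+1)·P(W=w)
 = (-19)·0.16 + (-14)·0.12 + (-9)·0.19 + (-4)·0.19 + 1·0.15 + 6·0.19
 = (-3.04) + (-1.68) + (-1.71) + (-0.76) + 0.15 + 1.14
 = -5.9

-5.9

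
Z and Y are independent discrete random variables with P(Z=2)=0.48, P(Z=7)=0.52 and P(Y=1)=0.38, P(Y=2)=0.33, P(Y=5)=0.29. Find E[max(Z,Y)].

E[max(Z,Y)] = Σ_z Σ_y max(z,y) · P(Z=z)P(Y=y)
 = 2·0.1824 + 2·0.1584 + 5·0.1392 + 7·0.1976 + 7·0.1716 + 7·0.1508
 = 0.3648 + 0.3168 + 0.696 + 1.3832 + 1.2012 + 1.0556
 = 5.0176

5.0176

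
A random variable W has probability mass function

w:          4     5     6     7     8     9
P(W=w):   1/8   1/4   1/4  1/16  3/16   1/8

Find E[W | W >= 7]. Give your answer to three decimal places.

P(W >= 7) = 1/16 + 3/16 + 1/8 = 3/8.
E[W | W >= 7] = [7·1/16 + 8·3/16 + 9·1/8] / (3/8)
 = 49/16 / (3/8)
 = 49/6

8.167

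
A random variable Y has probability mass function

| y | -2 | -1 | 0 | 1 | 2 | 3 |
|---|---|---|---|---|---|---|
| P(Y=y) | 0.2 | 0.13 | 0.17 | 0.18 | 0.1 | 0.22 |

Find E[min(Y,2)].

E[min(Y,2)] = Σ min(y,2)·P(Y=y)
 = (-2)·0.2 + (-1)·0.13 + 0·0.17 + 1·0.18 + 2·0.1 + 2·0.22
 = (-0.4) + (-0.13) + 0 + 0.18 + 0.2 + 0.44
 = 0.29

0.29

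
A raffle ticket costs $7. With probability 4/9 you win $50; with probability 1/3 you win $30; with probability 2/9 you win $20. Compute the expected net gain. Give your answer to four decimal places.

29.6667

E[payout] = 50·4/9 + 30·1/3 + 20·2/9
 = 200/9 + 10 + 40/9
 = 110/3
Net = 110/3 - 7 = 89/3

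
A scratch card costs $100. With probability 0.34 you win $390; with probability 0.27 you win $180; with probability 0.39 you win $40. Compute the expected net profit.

E[payout] = 390·0.34 + 180·0.27 + 40·0.39
 = 132.6 + 48.6 + 15.6
 = 196.8
Net = 196.8 - 100 = 96.8

96.8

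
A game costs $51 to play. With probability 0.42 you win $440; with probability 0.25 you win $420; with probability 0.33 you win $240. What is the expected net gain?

318

E[payout] = 440·0.42 + 420·0.25 + 240·0.33
 = 184.8 + 105 + 79.2
 = 369
Net = 369 - 51 = 318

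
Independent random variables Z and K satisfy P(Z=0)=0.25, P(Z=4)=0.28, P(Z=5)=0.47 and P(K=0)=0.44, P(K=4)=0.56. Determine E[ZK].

7.7728

E[ZK] = Σ_z Σ_k zk · P(Z=z)P(K=k)
 = 0·0.11 + 0·0.14 + 0·0.1232 + 16·0.1568 + 0·0.2068 + 20·0.2632
 = 0 + 0 + 0 + 2.5088 + 0 + 5.264
 = 7.7728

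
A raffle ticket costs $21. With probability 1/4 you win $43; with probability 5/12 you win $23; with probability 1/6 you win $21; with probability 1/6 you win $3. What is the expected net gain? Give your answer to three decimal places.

3.333

E[payout] = 43·1/4 + 23·5/12 + 21·1/6 + 3·1/6
 = 43/4 + 115/12 + 7/2 + 1/2
 = 73/3
Net = 73/3 - 21 = 10/3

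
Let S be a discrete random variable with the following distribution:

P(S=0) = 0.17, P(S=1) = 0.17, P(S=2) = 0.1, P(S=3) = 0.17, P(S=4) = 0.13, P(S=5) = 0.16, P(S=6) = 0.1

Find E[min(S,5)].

E[min(S,5)] = Σ min(s,5)·P(S=s)
 = 0·0.17 + 1·0.17 + 2·0.1 + 3·0.17 + 4·0.13 + 5·0.16 + 5·0.1
 = 0 + 0.17 + 0.2 + 0.51 + 0.52 + 0.8 + 0.5
 = 2.7

2.7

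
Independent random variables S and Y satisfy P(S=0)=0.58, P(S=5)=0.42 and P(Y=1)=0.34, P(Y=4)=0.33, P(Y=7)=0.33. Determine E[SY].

E[SY] = Σ_s Σ_y sy · P(S=s)P(Y=y)
 = 0·0.1972 + 0·0.1914 + 0·0.1914 + 5·0.1428 + 20·0.1386 + 35·0.1386
 = 0 + 0 + 0 + 0.714 + 2.772 + 4.851
 = 8.337

8.337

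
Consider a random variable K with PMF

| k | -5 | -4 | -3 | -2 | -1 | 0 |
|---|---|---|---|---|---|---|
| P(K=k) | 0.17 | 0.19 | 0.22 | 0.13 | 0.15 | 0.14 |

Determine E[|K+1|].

E[|K+1|] = Σ |k+1|·P(K=k)
 = 4·0.17 + 3·0.19 + 2·0.22 + 1·0.13 + 0·0.15 + 1·0.14
 = 0.68 + 0.57 + 0.44 + 0.13 + 0 + 0.14
 = 1.96

1.96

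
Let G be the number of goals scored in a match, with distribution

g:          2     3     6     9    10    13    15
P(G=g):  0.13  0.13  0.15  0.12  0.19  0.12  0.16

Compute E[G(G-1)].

83.6

E[G(G-1)] = Σ g(g-1)·P(G=g)
 = 2·0.13 + 6·0.13 + 30·0.15 + 72·0.12 + 90·0.19 + 156·0.12 + 210·0.16
 = 0.26 + 0.78 + 4.5 + 8.64 + 17.1 + 18.72 + 33.6
 = 83.6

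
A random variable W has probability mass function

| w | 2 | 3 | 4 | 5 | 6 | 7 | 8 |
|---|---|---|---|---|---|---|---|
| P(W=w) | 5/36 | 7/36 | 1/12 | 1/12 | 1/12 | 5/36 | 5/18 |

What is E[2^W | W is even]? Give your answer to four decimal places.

P(W is even) = 5/36 + 1/12 + 1/12 + 5/18 = 7/12.
E[2^W | W is even] = [4·5/36 + 16·1/12 + 64·1/12 + 256·5/18] / (7/12)
 = 235/3 / (7/12)
 = 940/7

134.2857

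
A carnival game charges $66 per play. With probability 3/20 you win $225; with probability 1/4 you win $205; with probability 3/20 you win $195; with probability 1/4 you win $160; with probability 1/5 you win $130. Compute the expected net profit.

E[payout] = 225·3/20 + 205·1/4 + 195·3/20 + 160·1/4 + 130·1/5
 = 135/4 + 205/4 + 117/4 + 40 + 26
 = 721/4
Net = 721/4 - 66 = 457/4

114.25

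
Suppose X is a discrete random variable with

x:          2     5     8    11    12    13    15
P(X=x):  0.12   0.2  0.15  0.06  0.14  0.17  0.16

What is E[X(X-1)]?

97.84

E[X(X-1)] = Σ x(x-1)·P(X=x)
 = 2·0.12 + 20·0.2 + 56·0.15 + 110·0.06 + 132·0.14 + 156·0.17 + 210·0.16
 = 0.24 + 4 + 8.4 + 6.6 + 18.48 + 26.52 + 33.6
 = 97.84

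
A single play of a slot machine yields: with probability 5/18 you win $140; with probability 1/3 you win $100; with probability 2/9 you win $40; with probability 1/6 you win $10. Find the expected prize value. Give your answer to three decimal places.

E[payout] = 140·5/18 + 100·1/3 + 40·2/9 + 10·1/6
 = 350/9 + 100/3 + 80/9 + 5/3
 = 745/9

82.778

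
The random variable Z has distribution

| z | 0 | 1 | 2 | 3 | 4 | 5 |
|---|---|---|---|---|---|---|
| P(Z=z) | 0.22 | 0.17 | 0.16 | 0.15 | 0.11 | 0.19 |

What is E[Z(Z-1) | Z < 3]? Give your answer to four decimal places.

P(Z < 3) = 0.22 + 0.17 + 0.16 = 0.55.
E[Z(Z-1) | Z < 3] = [0·0.22 + 0·0.17 + 2·0.16] / 0.55
 = 0.32 / 0.55
 = 32/55

0.5818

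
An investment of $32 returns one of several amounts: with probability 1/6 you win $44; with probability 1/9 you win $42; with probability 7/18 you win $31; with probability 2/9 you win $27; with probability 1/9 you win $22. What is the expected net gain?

E[payout] = 44·1/6 + 42·1/9 + 31·7/18 + 27·2/9 + 22·1/9
 = 22/3 + 14/3 + 217/18 + 6 + 22/9
 = 65/2
Net = 65/2 - 32 = 1/2

0.5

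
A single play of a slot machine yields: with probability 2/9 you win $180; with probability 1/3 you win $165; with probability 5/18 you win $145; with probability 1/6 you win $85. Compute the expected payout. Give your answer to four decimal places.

E[payout] = 180·2/9 + 165·1/3 + 145·5/18 + 85·1/6
 = 40 + 55 + 725/18 + 85/6
 = 1345/9

149.4444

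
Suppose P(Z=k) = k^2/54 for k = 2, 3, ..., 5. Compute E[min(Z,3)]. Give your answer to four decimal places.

E[min(Z,3)] = Σ min(z,3)·P(Z=z)
 = 2·2/27 + 3·1/6 + 3·8/27 + 3·25/54
 = 4/27 + 1/2 + 8/9 + 25/18
 = 79/27

2.9259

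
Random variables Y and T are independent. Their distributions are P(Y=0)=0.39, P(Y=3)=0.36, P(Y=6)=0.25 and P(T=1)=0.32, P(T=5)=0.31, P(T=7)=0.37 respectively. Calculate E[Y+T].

7.04

E[Y+T] = Σ_y Σ_t (y+t) · P(Y=y)P(T=t)
 = 1·0.1248 + 5·0.1209 + 7·0.1443 + 4·0.1152 + 8·0.1116 + 10·0.1332 + 7·0.08 + 11·0.0775 + 13·0.0925
 = 0.1248 + 0.6045 + 1.0101 + 0.4608 + 0.8928 + 1.332 + 0.56 + 0.8525 + 1.2025
 = 7.04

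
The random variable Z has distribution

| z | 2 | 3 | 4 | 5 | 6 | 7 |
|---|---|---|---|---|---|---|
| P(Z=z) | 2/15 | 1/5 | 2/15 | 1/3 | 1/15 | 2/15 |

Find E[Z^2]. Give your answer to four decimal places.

E[Z^2] = Σ z^2·P(Z=z)
 = 4·2/15 + 9·1/5 + 16·2/15 + 25·1/3 + 36·1/15 + 49·2/15
 = 8/15 + 9/5 + 32/15 + 25/3 + 12/5 + 98/15
 = 326/15

21.7333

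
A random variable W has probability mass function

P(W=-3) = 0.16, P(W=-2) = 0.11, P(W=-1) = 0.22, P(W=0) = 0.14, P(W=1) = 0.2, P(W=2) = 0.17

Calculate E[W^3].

E[W^3] = Σ w^3·P(W=w)
 = (-27)·0.16 + (-8)·0.11 + (-1)·0.22 + 0·0.14 + 1·0.2 + 8·0.17
 = (-4.32) + (-0.88) + (-0.22) + 0 + 0.2 + 1.36
 = -3.86

-3.86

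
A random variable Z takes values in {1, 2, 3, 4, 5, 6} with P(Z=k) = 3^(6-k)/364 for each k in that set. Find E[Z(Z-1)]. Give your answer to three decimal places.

1.434

E[Z(Z-1)] = Σ z(z-1)·P(Z=z)
 = 0·243/364 + 2·81/364 + 6·27/364 + 12·9/364 + 20·3/364 + 30·1/364
 = 0 + 81/182 + 81/182 + 27/91 + 15/91 + 15/182
 = 261/182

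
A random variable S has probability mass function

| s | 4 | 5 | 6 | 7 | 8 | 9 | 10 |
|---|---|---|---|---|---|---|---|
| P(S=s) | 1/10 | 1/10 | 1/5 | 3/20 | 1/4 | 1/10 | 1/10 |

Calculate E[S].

7.05

E[S] = Σ s·P(S=s)
 = 4·1/10 + 5·1/10 + 6·1/5 + 7·3/20 + 8·1/4 + 9·1/10 + 10·1/10
 = 2/5 + 1/2 + 6/5 + 21/20 + 2 + 9/10 + 1
 = 141/20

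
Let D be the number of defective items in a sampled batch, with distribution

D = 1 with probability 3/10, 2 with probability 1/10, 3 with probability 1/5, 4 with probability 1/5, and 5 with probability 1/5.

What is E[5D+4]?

18.5

E[5D+4] = Σ (5d+4)·P(D=d)
 = 9·3/10 + 14·1/10 + 19·1/5 + 24·1/5 + 29·1/5
 = 27/10 + 7/5 + 19/5 + 24/5 + 29/5
 = 37/2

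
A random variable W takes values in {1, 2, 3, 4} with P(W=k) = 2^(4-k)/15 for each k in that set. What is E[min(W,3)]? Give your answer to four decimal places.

1.6667

E[min(W,3)] = Σ min(w,3)·P(W=w)
 = 1·8/15 + 2·4/15 + 3·2/15 + 3·1/15
 = 8/15 + 8/15 + 2/5 + 1/5
 = 5/3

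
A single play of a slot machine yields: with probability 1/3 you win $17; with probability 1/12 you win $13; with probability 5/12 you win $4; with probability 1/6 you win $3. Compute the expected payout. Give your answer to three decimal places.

8.917

E[payout] = 17·1/3 + 13·1/12 + 4·5/12 + 3·1/6
 = 17/3 + 13/12 + 5/3 + 1/2
 = 107/12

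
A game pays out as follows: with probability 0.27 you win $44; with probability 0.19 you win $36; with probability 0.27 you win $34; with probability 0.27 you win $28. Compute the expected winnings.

E[payout] = 44·0.27 + 36·0.19 + 34·0.27 + 28·0.27
 = 11.88 + 6.84 + 9.18 + 7.56
 = 35.46

35.46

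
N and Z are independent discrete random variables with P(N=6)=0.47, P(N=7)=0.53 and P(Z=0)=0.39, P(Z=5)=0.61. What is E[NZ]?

E[NZ] = Σ_n Σ_z nz · P(N=n)P(Z=z)
 = 0·0.1833 + 30·0.2867 + 0·0.2067 + 35·0.3233
 = 0 + 8.601 + 0 + 11.3155
 = 19.9165

19.9165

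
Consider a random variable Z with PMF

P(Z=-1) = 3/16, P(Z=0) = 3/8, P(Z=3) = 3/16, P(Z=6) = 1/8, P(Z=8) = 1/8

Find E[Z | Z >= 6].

7

P(Z >= 6) = 1/8 + 1/8 = 1/4.
E[Z | Z >= 6] = [6·1/8 + 8·1/8] / (1/4)
 = 7/4 / (1/4)
 = 7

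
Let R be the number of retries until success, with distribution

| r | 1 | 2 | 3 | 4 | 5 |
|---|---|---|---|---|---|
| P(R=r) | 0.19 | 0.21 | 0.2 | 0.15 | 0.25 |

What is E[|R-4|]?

1.44

E[|R-4|] = Σ |r-4|·P(R=r)
 = 3·0.19 + 2·0.21 + 1·0.2 + 0·0.15 + 1·0.25
 = 0.57 + 0.42 + 0.2 + 0 + 0.25
 = 1.44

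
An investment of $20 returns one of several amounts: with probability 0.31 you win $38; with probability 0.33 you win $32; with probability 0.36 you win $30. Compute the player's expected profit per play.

E[payout] = 38·0.31 + 32·0.33 + 30·0.36
 = 11.78 + 10.56 + 10.8
 = 33.14
Net = 33.14 - 20 = 13.14

13.14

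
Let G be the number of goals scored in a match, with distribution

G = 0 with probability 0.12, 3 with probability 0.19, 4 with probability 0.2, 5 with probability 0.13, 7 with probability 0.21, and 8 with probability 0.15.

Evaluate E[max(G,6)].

6.51

E[max(G,6)] = Σ max(g,6)·P(G=g)
 = 6·0.12 + 6·0.19 + 6·0.2 + 6·0.13 + 7·0.21 + 8·0.15
 = 0.72 + 1.14 + 1.2 + 0.78 + 1.47 + 1.2
 = 6.51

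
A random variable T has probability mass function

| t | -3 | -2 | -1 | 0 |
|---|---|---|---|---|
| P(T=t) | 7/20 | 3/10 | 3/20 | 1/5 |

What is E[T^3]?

-12

E[T^3] = Σ t^3·P(T=t)
 = (-27)·7/20 + (-8)·3/10 + (-1)·3/20 + 0·1/5
 = (-189/20) + (-12/5) + (-3/20) + 0
 = -12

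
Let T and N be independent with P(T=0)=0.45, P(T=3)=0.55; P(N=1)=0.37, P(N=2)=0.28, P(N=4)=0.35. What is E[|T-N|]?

1.802

E[|T-N|] = Σ_t Σ_n |t-n| · P(T=t)P(N=n)
 = 1·0.1665 + 2·0.126 + 4·0.1575 + 2·0.2035 + 1·0.154 + 1·0.1925
 = 0.1665 + 0.252 + 0.63 + 0.407 + 0.154 + 0.1925
 = 1.802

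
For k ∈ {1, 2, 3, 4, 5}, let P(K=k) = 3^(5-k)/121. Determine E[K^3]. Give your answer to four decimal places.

7.0826

E[K^3] = Σ k^3·P(K=k)
 = 1·81/121 + 8·27/121 + 27·9/121 + 64·3/121 + 125·1/121
 = 81/121 + 216/121 + 243/121 + 192/121 + 125/121
 = 857/121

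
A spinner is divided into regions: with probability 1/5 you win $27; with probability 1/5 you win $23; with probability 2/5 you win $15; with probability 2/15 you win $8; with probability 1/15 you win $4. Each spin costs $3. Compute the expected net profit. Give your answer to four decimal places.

14.3333

E[payout] = 27·1/5 + 23·1/5 + 15·2/5 + 8·2/15 + 4·1/15
 = 27/5 + 23/5 + 6 + 16/15 + 4/15
 = 52/3
Net = 52/3 - 3 = 43/3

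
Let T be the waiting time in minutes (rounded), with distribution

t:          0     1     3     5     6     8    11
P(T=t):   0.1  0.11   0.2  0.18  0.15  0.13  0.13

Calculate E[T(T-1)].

30.88

E[T(T-1)] = Σ t(t-1)·P(T=t)
 = 0·0.1 + 0·0.11 + 6·0.2 + 20·0.18 + 30·0.15 + 56·0.13 + 110·0.13
 = 0 + 0 + 1.2 + 3.6 + 4.5 + 7.28 + 14.3
 = 30.88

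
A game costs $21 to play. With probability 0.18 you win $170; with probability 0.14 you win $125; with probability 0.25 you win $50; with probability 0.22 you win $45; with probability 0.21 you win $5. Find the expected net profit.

50.55

E[payout] = 170·0.18 + 125·0.14 + 50·0.25 + 45·0.22 + 5·0.21
 = 30.6 + 17.5 + 12.5 + 9.9 + 1.05
 = 71.55
Net = 71.55 - 21 = 50.55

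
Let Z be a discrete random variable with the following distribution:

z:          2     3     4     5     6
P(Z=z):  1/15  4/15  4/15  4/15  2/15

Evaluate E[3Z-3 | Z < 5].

P(Z < 5) = 1/15 + 4/15 + 4/15 = 3/5.
E[3Z-3 | Z < 5] = [3·1/15 + 6·4/15 + 9·4/15] / (3/5)
 = 21/5 / (3/5)
 = 7

7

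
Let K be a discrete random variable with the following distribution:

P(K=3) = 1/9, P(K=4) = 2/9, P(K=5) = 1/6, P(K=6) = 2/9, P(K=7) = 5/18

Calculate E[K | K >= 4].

P(K >= 4) = 2/9 + 1/6 + 2/9 + 5/18 = 8/9.
E[K | K >= 4] = [4·2/9 + 5·1/6 + 6·2/9 + 7·5/18] / (8/9)
 = 5 / (8/9)
 = 45/8

5.625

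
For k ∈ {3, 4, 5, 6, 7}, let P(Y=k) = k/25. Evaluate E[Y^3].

186.36

E[Y^3] = Σ y^3·P(Y=y)
 = 27·3/25 + 64·4/25 + 125·1/5 + 216·6/25 + 343·7/25
 = 81/25 + 256/25 + 25 + 1296/25 + 2401/25
 = 4659/25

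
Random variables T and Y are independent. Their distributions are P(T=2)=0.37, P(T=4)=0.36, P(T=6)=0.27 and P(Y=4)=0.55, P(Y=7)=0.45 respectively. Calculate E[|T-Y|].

E[|T-Y|] = Σ_t Σ_y |t-y| · P(T=t)P(Y=y)
 = 2·0.2035 + 5·0.1665 + 0·0.198 + 3·0.162 + 2·0.1485 + 1·0.1215
 = 0.407 + 0.8325 + 0 + 0.486 + 0.297 + 0.1215
 = 2.144

2.144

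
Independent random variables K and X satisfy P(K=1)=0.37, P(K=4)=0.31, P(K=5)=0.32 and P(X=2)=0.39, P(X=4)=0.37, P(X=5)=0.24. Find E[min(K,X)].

2.4754

E[min(K,X)] = Σ_k Σ_x min(k,x) · P(K=k)P(X=x)
 = 1·0.1443 + 1·0.1369 + 1·0.0888 + 2·0.1209 + 4·0.1147 + 4·0.0744 + 2·0.1248 + 4·0.1184 + 5·0.0768
 = 0.1443 + 0.1369 + 0.0888 + 0.2418 + 0.4588 + 0.2976 + 0.2496 + 0.4736 + 0.384
 = 2.4754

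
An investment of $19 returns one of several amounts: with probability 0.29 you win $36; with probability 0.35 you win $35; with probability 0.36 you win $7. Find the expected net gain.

E[payout] = 36·0.29 + 35·0.35 + 7·0.36
 = 10.44 + 12.25 + 2.52
 = 25.21
Net = 25.21 - 19 = 6.21

6.21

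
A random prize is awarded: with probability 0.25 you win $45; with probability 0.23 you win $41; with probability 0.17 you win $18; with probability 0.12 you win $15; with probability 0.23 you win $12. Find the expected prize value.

E[payout] = 45·0.25 + 41·0.23 + 18·0.17 + 15·0.12 + 12·0.23
 = 11.25 + 9.43 + 3.06 + 1.8 + 2.76
 = 28.3

28.3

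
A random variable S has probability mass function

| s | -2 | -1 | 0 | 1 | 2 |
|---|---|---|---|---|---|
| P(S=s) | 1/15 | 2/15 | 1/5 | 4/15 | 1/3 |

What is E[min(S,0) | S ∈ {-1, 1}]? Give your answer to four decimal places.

P(S ∈ {-1, 1}) = 2/15 + 4/15 = 2/5.
E[min(S,0) | S ∈ {-1, 1}] = [(-1)·2/15 + 0·4/15] / (2/5)
 = -2/15 / (2/5)
 = -1/3

-0.3333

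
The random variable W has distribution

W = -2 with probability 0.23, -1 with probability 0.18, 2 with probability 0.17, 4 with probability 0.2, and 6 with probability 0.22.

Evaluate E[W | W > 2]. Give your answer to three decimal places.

P(W > 2) = 0.2 + 0.22 = 0.42.
E[W | W > 2] = [4·0.2 + 6·0.22] / 0.42
 = 2.12 / 0.42
 = 106/21

5.048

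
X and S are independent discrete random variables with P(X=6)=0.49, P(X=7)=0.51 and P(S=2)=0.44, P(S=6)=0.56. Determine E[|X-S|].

E[|X-S|] = Σ_x Σ_s |x-s| · P(X=x)P(S=s)
 = 4·0.2156 + 0·0.2744 + 5·0.2244 + 1·0.2856
 = 0.8624 + 0 + 1.122 + 0.2856
 = 2.27

2.27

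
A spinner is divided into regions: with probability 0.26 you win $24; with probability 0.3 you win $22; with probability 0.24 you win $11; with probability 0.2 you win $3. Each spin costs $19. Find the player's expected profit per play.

-2.92

E[payout] = 24·0.26 + 22·0.3 + 11·0.24 + 3·0.2
 = 6.24 + 6.6 + 2.64 + 0.6
 = 16.08
Net = 16.08 - 19 = -2.92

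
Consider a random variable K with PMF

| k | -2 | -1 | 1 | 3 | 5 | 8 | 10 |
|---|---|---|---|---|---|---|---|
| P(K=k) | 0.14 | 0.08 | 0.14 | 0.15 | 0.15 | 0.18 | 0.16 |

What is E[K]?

4.02

E[K] = Σ k·P(K=k)
 = (-2)·0.14 + (-1)·0.08 + 1·0.14 + 3·0.15 + 5·0.15 + 8·0.18 + 10·0.16
 = (-0.28) + (-0.08) + 0.14 + 0.45 + 0.75 + 1.44 + 1.6
 = 4.02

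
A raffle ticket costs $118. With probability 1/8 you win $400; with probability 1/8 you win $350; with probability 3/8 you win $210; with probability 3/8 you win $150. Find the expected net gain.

110.75

E[payout] = 400·1/8 + 350·1/8 + 210·3/8 + 150·3/8
 = 50 + 175/4 + 315/4 + 225/4
 = 915/4
Net = 915/4 - 118 = 443/4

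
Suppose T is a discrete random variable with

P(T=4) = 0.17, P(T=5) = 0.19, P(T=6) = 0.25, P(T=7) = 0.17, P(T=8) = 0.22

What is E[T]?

6.08

E[T] = Σ t·P(T=t)
 = 4·0.17 + 5·0.19 + 6·0.25 + 7·0.17 + 8·0.22
 = 0.68 + 0.95 + 1.5 + 1.19 + 1.76
 = 6.08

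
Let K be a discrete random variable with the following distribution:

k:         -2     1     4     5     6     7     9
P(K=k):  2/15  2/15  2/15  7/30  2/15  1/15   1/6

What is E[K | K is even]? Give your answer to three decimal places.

2.667

P(K is even) = 2/15 + 2/15 + 2/15 = 2/5.
E[K | K is even] = [(-2)·2/15 + 4·2/15 + 6·2/15] / (2/5)
 = 16/15 / (2/5)
 = 8/3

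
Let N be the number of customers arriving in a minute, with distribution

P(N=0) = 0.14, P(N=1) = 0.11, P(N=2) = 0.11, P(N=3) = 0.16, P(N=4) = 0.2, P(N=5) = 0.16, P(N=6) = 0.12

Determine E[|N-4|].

1.67

E[|N-4|] = Σ |n-4|·P(N=n)
 = 4·0.14 + 3·0.11 + 2·0.11 + 1·0.16 + 0·0.2 + 1·0.16 + 2·0.12
 = 0.56 + 0.33 + 0.22 + 0.16 + 0 + 0.16 + 0.24
 = 1.67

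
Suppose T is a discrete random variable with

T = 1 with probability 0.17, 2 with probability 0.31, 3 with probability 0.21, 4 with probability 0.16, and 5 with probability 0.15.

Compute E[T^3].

E[T^3] = Σ t^3·P(T=t)
 = 1·0.17 + 8·0.31 + 27·0.21 + 64·0.16 + 125·0.15
 = 0.17 + 2.48 + 5.67 + 10.24 + 18.75
 = 37.31

37.31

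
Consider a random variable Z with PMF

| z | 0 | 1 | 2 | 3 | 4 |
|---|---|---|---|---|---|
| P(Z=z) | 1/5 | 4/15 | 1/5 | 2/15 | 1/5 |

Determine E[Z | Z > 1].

3

P(Z > 1) = 1/5 + 2/15 + 1/5 = 8/15.
E[Z | Z > 1] = [2·1/5 + 3·2/15 + 4·1/5] / (8/15)
 = 8/5 / (8/15)
 = 3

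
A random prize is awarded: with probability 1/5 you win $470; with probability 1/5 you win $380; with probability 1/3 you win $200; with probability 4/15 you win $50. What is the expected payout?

250

E[payout] = 470·1/5 + 380·1/5 + 200·1/3 + 50·4/15
 = 94 + 76 + 200/3 + 40/3
 = 250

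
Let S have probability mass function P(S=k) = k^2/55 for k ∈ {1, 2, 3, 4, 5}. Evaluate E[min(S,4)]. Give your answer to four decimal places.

E[min(S,4)] = Σ min(s,4)·P(S=s)
 = 1·1/55 + 2·4/55 + 3·9/55 + 4·16/55 + 4·5/11
 = 1/55 + 8/55 + 27/55 + 64/55 + 20/11
 = 40/11

3.6364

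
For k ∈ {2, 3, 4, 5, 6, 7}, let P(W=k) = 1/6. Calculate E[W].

4.5

E[W] = Σ w·P(W=w)
 = 2·1/6 + 3·1/6 + 4·1/6 + 5·1/6 + 6·1/6 + 7·1/6
 = 1/3 + 1/2 + 2/3 + 5/6 + 1 + 7/6
 = 9/2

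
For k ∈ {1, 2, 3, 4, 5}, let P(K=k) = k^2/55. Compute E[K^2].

17.8

E[K^2] = Σ k^2·P(K=k)
 = 1·1/55 + 4·4/55 + 9·9/55 + 16·16/55 + 25·5/11
 = 1/55 + 16/55 + 81/55 + 256/55 + 125/11
 = 89/5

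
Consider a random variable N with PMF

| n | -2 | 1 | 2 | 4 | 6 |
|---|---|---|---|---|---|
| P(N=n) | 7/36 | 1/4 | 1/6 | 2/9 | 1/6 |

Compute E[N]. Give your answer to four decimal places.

E[N] = Σ n·P(N=n)
 = (-2)·7/36 + 1·1/4 + 2·1/6 + 4·2/9 + 6·1/6
 = (-7/18) + 1/4 + 1/3 + 8/9 + 1
 = 25/12

2.0833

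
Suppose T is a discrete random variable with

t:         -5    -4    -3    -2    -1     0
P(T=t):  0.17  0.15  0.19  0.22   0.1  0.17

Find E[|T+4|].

E[|T+4|] = Σ |t+4|·P(T=t)
 = 1·0.17 + 0·0.15 + 1·0.19 + 2·0.22 + 3·0.1 + 4·0.17
 = 0.17 + 0 + 0.19 + 0.44 + 0.3 + 0.68
 = 1.78

1.78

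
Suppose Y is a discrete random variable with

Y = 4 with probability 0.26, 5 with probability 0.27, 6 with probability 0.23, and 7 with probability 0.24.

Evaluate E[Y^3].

E[Y^3] = Σ y^3·P(Y=y)
 = 64·0.26 + 125·0.27 + 216·0.23 + 343·0.24
 = 16.64 + 33.75 + 49.68 + 82.32
 = 182.39

182.39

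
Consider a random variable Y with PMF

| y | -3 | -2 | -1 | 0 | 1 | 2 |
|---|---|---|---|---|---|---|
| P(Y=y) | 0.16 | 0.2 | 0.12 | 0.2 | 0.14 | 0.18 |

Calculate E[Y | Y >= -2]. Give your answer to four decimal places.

P(Y >= -2) = 0.2 + 0.12 + 0.2 + 0.14 + 0.18 = 0.84.
E[Y | Y >= -2] = [(-2)·0.2 + (-1)·0.12 + 0·0.2 + 1·0.14 + 2·0.18] / 0.84
 = -0.02 / 0.84
 = -1/42

-0.0238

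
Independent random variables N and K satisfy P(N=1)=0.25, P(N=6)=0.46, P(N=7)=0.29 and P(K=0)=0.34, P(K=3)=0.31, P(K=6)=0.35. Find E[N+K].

E[N+K] = Σ_n Σ_k (n+k) · P(N=n)P(K=k)
 = 1·0.085 + 4·0.0775 + 7·0.0875 + 6·0.1564 + 9·0.1426 + 12·0.161 + 7·0.0986 + 10·0.0899 + 13·0.1015
 = 0.085 + 0.31 + 0.6125 + 0.9384 + 1.2834 + 1.932 + 0.6902 + 0.899 + 1.3195
 = 8.07

8.07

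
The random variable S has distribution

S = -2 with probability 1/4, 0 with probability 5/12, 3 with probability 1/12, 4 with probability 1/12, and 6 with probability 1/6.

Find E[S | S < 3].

P(S < 3) = 1/4 + 5/12 = 2/3.
E[S | S < 3] = [(-2)·1/4 + 0·5/12] / (2/3)
 = -1/2 / (2/3)
 = -3/4

-0.75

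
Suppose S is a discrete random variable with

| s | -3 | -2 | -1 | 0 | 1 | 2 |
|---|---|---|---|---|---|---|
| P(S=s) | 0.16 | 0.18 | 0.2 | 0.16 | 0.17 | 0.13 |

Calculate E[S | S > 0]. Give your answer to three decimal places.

1.433

P(S > 0) = 0.17 + 0.13 = 0.3.
E[S | S > 0] = [1·0.17 + 2·0.13] / 0.3
 = 0.43 / 0.3
 = 43/30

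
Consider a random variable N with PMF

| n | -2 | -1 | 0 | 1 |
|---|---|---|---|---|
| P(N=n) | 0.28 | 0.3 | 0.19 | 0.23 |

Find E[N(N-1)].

2.28

E[N(N-1)] = Σ n(n-1)·P(N=n)
 = 6·0.28 + 2·0.3 + 0·0.19 + 0·0.23
 = 1.68 + 0.6 + 0 + 0
 = 2.28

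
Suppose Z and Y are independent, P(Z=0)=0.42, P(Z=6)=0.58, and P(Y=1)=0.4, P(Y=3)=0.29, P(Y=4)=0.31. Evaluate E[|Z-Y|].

E[|Z-Y|] = Σ_z Σ_y |z-y| · P(Z=z)P(Y=y)
 = 1·0.168 + 3·0.1218 + 4·0.1302 + 5·0.232 + 3·0.1682 + 2·0.1798
 = 0.168 + 0.3654 + 0.5208 + 1.16 + 0.5046 + 0.3596
 = 3.0784

3.0784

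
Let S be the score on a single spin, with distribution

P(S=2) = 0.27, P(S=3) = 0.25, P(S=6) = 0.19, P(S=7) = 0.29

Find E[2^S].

52.36

E[2^S] = Σ 2^s·P(S=s)
 = 4·0.27 + 8·0.25 + 64·0.19 + 128·0.29
 = 1.08 + 2 + 12.16 + 37.12
 = 52.36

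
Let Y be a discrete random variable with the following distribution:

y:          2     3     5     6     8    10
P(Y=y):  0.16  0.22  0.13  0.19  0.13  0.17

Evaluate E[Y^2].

E[Y^2] = Σ y^2·P(Y=y)
 = 4·0.16 + 9·0.22 + 25·0.13 + 36·0.19 + 64·0.13 + 100·0.17
 = 0.64 + 1.98 + 3.25 + 6.84 + 8.32 + 17
 = 38.03

38.03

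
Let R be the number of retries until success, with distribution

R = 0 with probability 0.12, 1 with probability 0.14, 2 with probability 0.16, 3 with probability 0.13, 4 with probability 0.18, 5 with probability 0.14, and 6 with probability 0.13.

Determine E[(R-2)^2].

E[(R-2)^2] = Σ (r-2)^2·P(R=r)
 = 4·0.12 + 1·0.14 + 0·0.16 + 1·0.13 + 4·0.18 + 9·0.14 + 16·0.13
 = 0.48 + 0.14 + 0 + 0.13 + 0.72 + 1.26 + 2.08
 = 4.81

4.81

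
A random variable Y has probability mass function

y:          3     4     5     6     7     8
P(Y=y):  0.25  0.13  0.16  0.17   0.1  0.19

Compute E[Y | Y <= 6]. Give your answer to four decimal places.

4.3521

P(Y <= 6) = 0.25 + 0.13 + 0.16 + 0.17 = 0.71.
E[Y | Y <= 6] = [3·0.25 + 4·0.13 + 5·0.16 + 6·0.17] / 0.71
 = 3.09 / 0.71
 = 309/71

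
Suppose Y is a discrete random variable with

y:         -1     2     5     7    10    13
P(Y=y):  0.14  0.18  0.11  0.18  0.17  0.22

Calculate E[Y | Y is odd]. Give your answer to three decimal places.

P(Y is odd) = 0.14 + 0.11 + 0.18 + 0.22 = 0.65.
E[Y | Y is odd] = [(-1)·0.14 + 5·0.11 + 7·0.18 + 13·0.22] / 0.65
 = 4.53 / 0.65
 = 453/65

6.969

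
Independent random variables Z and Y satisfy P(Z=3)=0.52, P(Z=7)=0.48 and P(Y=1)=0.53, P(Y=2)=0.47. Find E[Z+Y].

E[Z+Y] = Σ_z Σ_y (z+y) · P(Z=z)P(Y=y)
 = 4·0.2756 + 5·0.2444 + 8·0.2544 + 9·0.2256
 = 1.1024 + 1.222 + 2.0352 + 2.0304
 = 6.39

6.39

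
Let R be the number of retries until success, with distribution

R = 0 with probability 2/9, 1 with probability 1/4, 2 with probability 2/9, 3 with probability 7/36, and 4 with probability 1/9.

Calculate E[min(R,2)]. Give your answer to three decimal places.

1.306

E[min(R,2)] = Σ min(r,2)·P(R=r)
 = 0·2/9 + 1·1/4 + 2·2/9 + 2·7/36 + 2·1/9
 = 0 + 1/4 + 4/9 + 7/18 + 2/9
 = 47/36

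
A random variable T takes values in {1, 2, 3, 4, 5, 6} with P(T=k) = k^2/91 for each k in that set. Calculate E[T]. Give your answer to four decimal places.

E[T] = Σ t·P(T=t)
 = 1·1/91 + 2·4/91 + 3·9/91 + 4·16/91 + 5·25/91 + 6·36/91
 = 1/91 + 8/91 + 27/91 + 64/91 + 125/91 + 216/91
 = 63/13

4.8462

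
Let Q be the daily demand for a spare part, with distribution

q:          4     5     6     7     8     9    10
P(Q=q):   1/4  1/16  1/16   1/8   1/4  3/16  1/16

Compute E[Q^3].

E[Q^3] = Σ q^3·P(Q=q)
 = 64·1/4 + 125·1/16 + 216·1/16 + 343·1/8 + 512·1/4 + 729·3/16 + 1000·1/16
 = 16 + 125/16 + 27/2 + 343/8 + 128 + 2187/16 + 125/2
 = 3259/8

407.375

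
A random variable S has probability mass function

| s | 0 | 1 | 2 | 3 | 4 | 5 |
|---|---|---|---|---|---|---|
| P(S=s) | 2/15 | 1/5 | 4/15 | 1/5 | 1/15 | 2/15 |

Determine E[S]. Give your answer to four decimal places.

2.2667

E[S] = Σ s·P(S=s)
 = 0·2/15 + 1·1/5 + 2·4/15 + 3·1/5 + 4·1/15 + 5·2/15
 = 0 + 1/5 + 8/15 + 3/5 + 4/15 + 2/3
 = 34/15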